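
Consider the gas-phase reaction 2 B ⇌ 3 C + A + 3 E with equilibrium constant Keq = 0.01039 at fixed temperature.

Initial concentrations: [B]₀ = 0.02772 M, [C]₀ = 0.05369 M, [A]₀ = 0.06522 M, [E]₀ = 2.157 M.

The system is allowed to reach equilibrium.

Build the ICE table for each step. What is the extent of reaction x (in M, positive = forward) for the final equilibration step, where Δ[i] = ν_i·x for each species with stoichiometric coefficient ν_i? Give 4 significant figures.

Q₀ = 0.1318 vs Keq = 0.01039 ⇒ Q>K, reverse
Step 1:
                   B          C          A          E
  init       0.02772    0.05369    0.06522      2.157
  Δ          0.01446    -0.0217  -0.007232    -0.0217
  eq         0.04218    0.03199    0.05799      2.135
  solve Keq expr → x = -0.007232; check Q = 0.01039

x = -0.007232 M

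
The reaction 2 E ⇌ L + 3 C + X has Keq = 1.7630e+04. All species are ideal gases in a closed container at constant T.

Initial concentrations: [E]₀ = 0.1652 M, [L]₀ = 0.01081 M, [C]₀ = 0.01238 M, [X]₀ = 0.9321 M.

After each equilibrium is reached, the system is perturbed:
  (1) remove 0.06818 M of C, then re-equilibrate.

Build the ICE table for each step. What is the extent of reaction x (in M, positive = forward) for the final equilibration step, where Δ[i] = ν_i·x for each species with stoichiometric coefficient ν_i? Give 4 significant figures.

Q₀ = 7.0054e-07 vs Keq = 1.7630e+04 ⇒ Q<K, forward
Step 1:
                   E          L          C          X
  I           0.1652    0.01081    0.01238     0.9321
  C          -0.1649    0.08245     0.2473    0.08245
  E       3.0663e-04    0.09326     0.2597      1.015
  solve Keq expr → x = 0.08245; check Q = 1.7630e+04
Then remove 0.06818 M of C.
Step 2:
                   E          L          C          X
  I       3.0663e-04    0.09326     0.1915      1.015
  C       -1.1211e-04 5.6055e-05 1.6817e-04 5.6055e-05
  E       1.9452e-04    0.09331     0.1917      1.015
  solve Keq expr → x = 5.6055e-05; check Q = 1.7630e+04

x = 5.6055e-05 M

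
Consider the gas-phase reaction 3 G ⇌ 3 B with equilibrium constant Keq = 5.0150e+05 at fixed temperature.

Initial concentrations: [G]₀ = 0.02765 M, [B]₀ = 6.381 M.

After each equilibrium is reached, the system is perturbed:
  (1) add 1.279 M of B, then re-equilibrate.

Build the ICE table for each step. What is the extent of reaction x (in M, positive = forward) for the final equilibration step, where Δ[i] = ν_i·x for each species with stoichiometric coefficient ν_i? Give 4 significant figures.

Q₀ = 1.2291e+07 vs Keq = 5.0150e+05 ⇒ Q>K, reverse
Step 1:
                  G         B
  Initial   0.02765     6.381
  Change    0.05201  -0.05201
  Equil     0.07966     6.329
  solve Keq expr → x = -0.01734; check Q = 5.0150e+05
Then add 1.279 M of B.
Step 2:
                  G         B
  Initial   0.07966     7.608
  Change     0.0159   -0.0159
  Equil     0.09556     7.592
  solve Keq expr → x = -0.005299; check Q = 5.0150e+05

x = -0.005299 M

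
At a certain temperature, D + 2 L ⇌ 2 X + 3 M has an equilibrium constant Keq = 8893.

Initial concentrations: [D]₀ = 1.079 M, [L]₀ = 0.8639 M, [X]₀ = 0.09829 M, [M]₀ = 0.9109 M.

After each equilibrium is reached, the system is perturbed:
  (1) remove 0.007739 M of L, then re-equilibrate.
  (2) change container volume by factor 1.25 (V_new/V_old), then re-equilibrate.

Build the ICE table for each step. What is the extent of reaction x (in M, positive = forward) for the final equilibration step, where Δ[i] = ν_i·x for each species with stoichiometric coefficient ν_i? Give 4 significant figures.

Q₀ = 0.009067 vs Keq = 8893 ⇒ Q<K, forward
Step 1:
                  D         L         X         M
  init        1.079    0.8639   0.09829    0.9109
  Δ          -0.413    -0.826     0.826     1.239
  eq          0.666   0.03786    0.9243      2.15
  solve Keq expr → x = 0.413; check Q = 8893
Then remove 0.007739 M of L.
Step 2:
                  D         L         X         M
  init        0.666   0.03012    0.9243      2.15
  Δ        0.003536  0.007073 -0.007073  -0.01061
  eq         0.6695    0.0372    0.9173     2.139
  solve Keq expr → x = -0.003536; check Q = 8893
Then change container volume by factor 1.25 (V_new/V_old).
Step 3:
                  D         L         X         M
  init       0.5356   0.02976    0.7338     1.711
  Δ       -0.002767 -0.005535  0.005535  0.008302
  eq         0.5328   0.02422    0.7393      1.72
  solve Keq expr → x = 0.002767; check Q = 8893

x = 0.002767 M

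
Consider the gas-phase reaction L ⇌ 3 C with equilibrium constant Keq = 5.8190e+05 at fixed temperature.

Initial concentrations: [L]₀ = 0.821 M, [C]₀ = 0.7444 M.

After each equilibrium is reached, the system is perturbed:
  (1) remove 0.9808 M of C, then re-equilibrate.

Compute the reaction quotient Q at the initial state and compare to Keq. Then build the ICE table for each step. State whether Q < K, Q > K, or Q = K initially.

Q₀ = 0.5024; Q < K (proceeds forward)

Q₀ = 0.5024 vs Keq = 5.8190e+05 ⇒ Q<K, forward
Step 1:
                    L           C
  init          0.821      0.7444
  Δ           -0.8209       2.463
  eq       5.6695e-05       3.207
  solve Keq expr → x = 0.8209; check Q = 5.8190e+05
Then remove 0.9808 M of C.
Step 2:
                    L           C
  init     5.6695e-05       2.226
  Δ       -3.7726e-05  1.1318e-04
  eq       1.8969e-05       2.227
  solve Keq expr → x = 3.7726e-05; check Q = 5.8190e+05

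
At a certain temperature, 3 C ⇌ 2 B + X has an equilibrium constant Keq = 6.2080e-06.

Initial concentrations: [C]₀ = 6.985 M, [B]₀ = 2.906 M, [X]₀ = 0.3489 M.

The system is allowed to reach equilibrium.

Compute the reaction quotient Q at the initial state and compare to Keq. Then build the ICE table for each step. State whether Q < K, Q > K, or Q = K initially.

Q₀ = 0.008646; Q > K (proceeds reverse)

Q₀ = 0.008646 vs Keq = 6.2080e-06 ⇒ Q>K, reverse
Step 1:
                  C         B         X
  init        6.985     2.906    0.3489
  Δ           1.045   -0.6965   -0.3482
  eq           8.03      2.21 6.5835e-04
  solve Keq expr → x = -0.3482; check Q = 6.2080e-06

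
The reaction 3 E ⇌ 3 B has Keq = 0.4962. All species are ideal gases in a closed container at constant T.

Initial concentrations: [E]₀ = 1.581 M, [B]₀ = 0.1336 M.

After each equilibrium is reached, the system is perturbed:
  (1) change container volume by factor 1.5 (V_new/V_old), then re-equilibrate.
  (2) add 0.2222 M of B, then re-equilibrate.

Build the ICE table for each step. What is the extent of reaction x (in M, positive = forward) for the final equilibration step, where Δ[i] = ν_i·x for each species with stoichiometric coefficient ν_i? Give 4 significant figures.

Q₀ = 6.0343e-04 vs Keq = 0.4962 ⇒ Q<K, forward
Step 1:
                   E          B
  I            1.581     0.1336
  C           -0.624      0.624
  E            0.957     0.7576
  solve Keq expr → x = 0.208; check Q = 0.4962
Then change container volume by factor 1.5 (V_new/V_old).
Step 2:
                   E          B
  I            0.638     0.5051
  C                0          0
  E            0.638     0.5051
  solve Keq expr → x = 0; check Q = 0.4962
Then add 0.2222 M of B.
Step 3:
                   E          B
  I            0.638     0.7273
  C            0.124     -0.124
  E            0.762     0.6033
  solve Keq expr → x = -0.04134; check Q = 0.4962

x = -0.04134 M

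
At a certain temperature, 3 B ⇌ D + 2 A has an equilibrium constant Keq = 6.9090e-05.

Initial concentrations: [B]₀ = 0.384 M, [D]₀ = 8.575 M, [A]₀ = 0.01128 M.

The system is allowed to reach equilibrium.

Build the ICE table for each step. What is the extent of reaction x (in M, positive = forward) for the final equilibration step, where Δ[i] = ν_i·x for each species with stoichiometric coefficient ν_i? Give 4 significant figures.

Q₀ = 0.01927 vs Keq = 6.9090e-05 ⇒ Q>K, reverse
Step 1:
                    B           D           A
  init          0.384       8.575     0.01128
  Δ           0.01584   -0.005281    -0.01056
  eq           0.3998        8.57  7.1789e-04
  solve Keq expr → x = -0.005281; check Q = 6.9090e-05

x = -0.005281 M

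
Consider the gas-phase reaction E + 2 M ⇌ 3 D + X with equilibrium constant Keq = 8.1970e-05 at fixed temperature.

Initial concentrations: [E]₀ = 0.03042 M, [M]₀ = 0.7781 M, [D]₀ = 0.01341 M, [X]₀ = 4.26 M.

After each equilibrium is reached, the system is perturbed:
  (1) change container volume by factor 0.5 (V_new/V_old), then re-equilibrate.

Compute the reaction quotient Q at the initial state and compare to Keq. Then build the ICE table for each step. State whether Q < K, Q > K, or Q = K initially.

Q₀ = 5.5778e-04 vs Keq = 8.1970e-05 ⇒ Q>K, reverse
Step 1:
                  E         M         D         X
  init      0.03042    0.7781   0.01341      4.26
  Δ         0.00205  0.004101 -0.006151  -0.00205
  eq        0.03247    0.7822  0.007259     4.258
  solve Keq expr → x = -0.00205; check Q = 8.1970e-05
Then change container volume by factor 0.5 (V_new/V_old).
Step 2:
                  E         M         D         X
  init      0.06494     1.564   0.01452     8.516
  Δ       9.7581e-04  0.001952 -0.002927 -9.7581e-04
  eq        0.06592     1.566   0.01159     8.515
  solve Keq expr → x = -9.7581e-04; check Q = 8.1970e-05

Q₀ = 5.5778e-04; Q > K (proceeds reverse)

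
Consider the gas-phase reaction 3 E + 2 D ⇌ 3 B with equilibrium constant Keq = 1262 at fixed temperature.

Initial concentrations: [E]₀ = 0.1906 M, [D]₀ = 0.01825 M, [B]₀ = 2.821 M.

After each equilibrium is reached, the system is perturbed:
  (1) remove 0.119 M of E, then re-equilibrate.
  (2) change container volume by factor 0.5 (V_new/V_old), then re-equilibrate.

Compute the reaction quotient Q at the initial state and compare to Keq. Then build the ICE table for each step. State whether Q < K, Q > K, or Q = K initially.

Q₀ = 9.7345e+06 vs Keq = 1262 ⇒ Q>K, reverse
Step 1:
                   E          D          B
  init        0.1906    0.01825      2.821
  Δ            0.365     0.2433     -0.365
  eq          0.5556     0.2616      2.456
  solve Keq expr → x = -0.1217; check Q = 1262
Then remove 0.119 M of E.
Step 2:
                   E          D          B
  init        0.4366     0.2616      2.456
  Δ          0.05813    0.03875   -0.05813
  eq          0.4947     0.3003      2.398
  solve Keq expr → x = -0.01938; check Q = 1262
Then change container volume by factor 0.5 (V_new/V_old).
Step 3:
                   E          D          B
  init        0.9895     0.6007      4.796
  Δ          -0.2115     -0.141     0.2115
  eq          0.7779     0.4597      5.007
  solve Keq expr → x = 0.07052; check Q = 1262

Q₀ = 9.7345e+06; Q > K (proceeds reverse)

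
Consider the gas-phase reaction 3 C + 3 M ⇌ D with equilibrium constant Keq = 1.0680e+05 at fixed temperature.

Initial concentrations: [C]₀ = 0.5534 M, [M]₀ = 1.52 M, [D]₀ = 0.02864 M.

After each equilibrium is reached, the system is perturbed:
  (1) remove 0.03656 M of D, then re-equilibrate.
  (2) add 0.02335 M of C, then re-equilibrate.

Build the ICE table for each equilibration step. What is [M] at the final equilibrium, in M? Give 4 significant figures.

Q₀ = 0.04812 vs Keq = 1.0680e+05 ⇒ Q<K, forward
Step 1:
                    C           M           D
  init         0.5534        1.52     0.02864
  Δ           -0.5406     -0.5406      0.1802
  eq          0.01277      0.9794      0.2089
  solve Keq expr → x = 0.1802; check Q = 1.0680e+05
Then remove 0.03656 M of D.
Step 2:
                    C           M           D
  init        0.01277      0.9794      0.1723
  Δ       -7.7780e-04 -7.7780e-04  2.5927e-04
  eq          0.01199      0.9786      0.1725
  solve Keq expr → x = 2.5927e-04; check Q = 1.0680e+05
Then add 0.02335 M of C.
Step 3:
                    C           M           D
  init        0.03534      0.9786      0.1725
  Δ          -0.02288    -0.02288    0.007628
  eq          0.01246      0.9557      0.1802
  solve Keq expr → x = 0.007628; check Q = 1.0680e+05

[M]_eq = 0.9557 M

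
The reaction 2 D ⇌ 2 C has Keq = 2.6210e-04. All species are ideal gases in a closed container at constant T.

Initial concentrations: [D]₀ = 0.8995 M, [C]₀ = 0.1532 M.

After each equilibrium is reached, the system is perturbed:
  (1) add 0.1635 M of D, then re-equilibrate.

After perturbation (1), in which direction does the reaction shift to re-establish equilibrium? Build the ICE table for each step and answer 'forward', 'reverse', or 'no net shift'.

Q₀ = 0.02901 vs Keq = 2.6210e-04 ⇒ Q>K, reverse
Step 1:
                  D         C
  init       0.8995    0.1532
  Δ          0.1364   -0.1364
  eq          1.036   0.01677
  solve Keq expr → x = -0.06821; check Q = 2.6210e-04
Then add 0.1635 M of D.
Step 2:
                  D         C
  init        1.199   0.01677
  Δ       -0.002605  0.002605
  eq          1.197   0.01938
  solve Keq expr → x = 0.001302; check Q = 2.6210e-04

Direction: forward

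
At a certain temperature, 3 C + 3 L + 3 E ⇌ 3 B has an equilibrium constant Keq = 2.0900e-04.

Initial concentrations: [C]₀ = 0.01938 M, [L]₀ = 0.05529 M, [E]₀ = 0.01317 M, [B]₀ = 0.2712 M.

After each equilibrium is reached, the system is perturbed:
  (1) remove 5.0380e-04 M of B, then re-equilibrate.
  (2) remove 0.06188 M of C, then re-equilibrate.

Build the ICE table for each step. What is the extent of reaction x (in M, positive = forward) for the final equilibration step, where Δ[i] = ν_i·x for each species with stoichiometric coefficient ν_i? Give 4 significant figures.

x = -1.1060e-04 M

Q₀ = 7.0976e+12 vs Keq = 2.0900e-04 ⇒ Q>K, reverse
Step 1:
                  C         L         E         B
  Initial   0.01938   0.05529   0.01317    0.2712
  Change     0.2696    0.2696    0.2696   -0.2696
  Equil       0.289    0.3249    0.2828  0.001576
  solve Keq expr → x = -0.08987; check Q = 2.0900e-04
Then remove 5.0380e-04 M of B.
Step 2:
                  C         L         E         B
  Initial     0.289    0.3249    0.2828  0.001072
  Change  -4.9594e-04 -4.9594e-04 -4.9594e-04 4.9594e-04
  Equil      0.2885    0.3244    0.2823  0.001568
  solve Keq expr → x = 1.6531e-04; check Q = 2.0900e-04
Then remove 0.06188 M of C.
Step 3:
                  C         L         E         B
  Initial    0.2266    0.3244    0.2823  0.001568
  Change  3.3180e-04 3.3180e-04 3.3180e-04 -3.3180e-04
  Equil       0.227    0.3247    0.2826  0.001236
  solve Keq expr → x = -1.1060e-04; check Q = 2.0900e-04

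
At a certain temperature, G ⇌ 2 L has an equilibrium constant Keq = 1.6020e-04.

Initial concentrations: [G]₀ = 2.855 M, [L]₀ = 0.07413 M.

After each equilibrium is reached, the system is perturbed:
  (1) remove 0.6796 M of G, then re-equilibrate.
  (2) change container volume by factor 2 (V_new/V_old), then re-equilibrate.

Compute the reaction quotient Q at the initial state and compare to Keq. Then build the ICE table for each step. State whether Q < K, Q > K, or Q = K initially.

Q₀ = 0.001925 vs Keq = 1.6020e-04 ⇒ Q>K, reverse
Step 1:
                   G          L
  Initial      2.855    0.07413
  Change     0.02632   -0.05265
  Equil        2.881    0.02148
  solve Keq expr → x = -0.02632; check Q = 1.6020e-04
Then remove 0.6796 M of G.
Step 2:
                   G          L
  Initial      2.202    0.02148
  Change    0.001349  -0.002698
  Equil        2.203    0.01879
  solve Keq expr → x = -0.001349; check Q = 1.6020e-04
Then change container volume by factor 2 (V_new/V_old).
Step 3:
                   G          L
  Initial      1.102   0.009393
  Change    -0.00194   0.003879
  Equil          1.1    0.01327
  solve Keq expr → x = 0.00194; check Q = 1.6020e-04

Q₀ = 0.001925; Q > K (proceeds reverse)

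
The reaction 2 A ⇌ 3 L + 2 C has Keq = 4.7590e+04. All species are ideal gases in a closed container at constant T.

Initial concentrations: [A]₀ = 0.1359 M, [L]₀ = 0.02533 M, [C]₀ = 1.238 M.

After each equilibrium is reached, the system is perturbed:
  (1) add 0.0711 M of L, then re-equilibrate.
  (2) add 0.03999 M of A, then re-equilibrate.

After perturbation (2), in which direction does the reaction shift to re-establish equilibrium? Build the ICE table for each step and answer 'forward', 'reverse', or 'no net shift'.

Q₀ = 0.001349 vs Keq = 4.7590e+04 ⇒ Q<K, forward
Step 1:
                  A         L         C
  init       0.1359   0.02533     1.238
  Δ         -0.1352    0.2028    0.1352
  eq      6.8598e-04    0.2282     1.373
  solve Keq expr → x = 0.06761; check Q = 4.7590e+04
Then add 0.0711 M of L.
Step 2:
                  A         L         C
  init    6.8598e-04    0.2993     1.373
  Δ       3.4158e-04 -5.1237e-04 -3.4158e-04
  eq       0.001028    0.2987     1.373
  solve Keq expr → x = -1.7079e-04; check Q = 4.7590e+04
Then add 0.03999 M of A.
Step 3:
                  A         L         C
  init      0.04102    0.2987     1.373
  Δ        -0.03963   0.05944   0.03963
  eq       0.001388    0.3582     1.413
  solve Keq expr → x = 0.01981; check Q = 4.7590e+04

Direction: forward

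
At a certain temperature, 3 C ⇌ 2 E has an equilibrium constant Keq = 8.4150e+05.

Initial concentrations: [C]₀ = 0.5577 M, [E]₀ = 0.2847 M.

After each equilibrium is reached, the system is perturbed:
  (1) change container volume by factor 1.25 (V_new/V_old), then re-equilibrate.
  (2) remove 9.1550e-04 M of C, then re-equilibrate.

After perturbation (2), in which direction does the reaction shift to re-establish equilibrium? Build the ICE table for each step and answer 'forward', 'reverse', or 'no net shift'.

Direction: reverse

Q₀ = 0.4673 vs Keq = 8.4150e+05 ⇒ Q<K, forward
Step 1:
                   C          E
  I           0.5577     0.2847
  C          -0.5497     0.3665
  E         0.007958     0.6512
  solve Keq expr → x = 0.1832; check Q = 8.4150e+05
Then change container volume by factor 1.25 (V_new/V_old).
Step 2:
                   C          E
  I         0.006366      0.521
  C       4.8872e-04 -3.2581e-04
  E         0.006855     0.5206
  solve Keq expr → x = -1.6291e-04; check Q = 8.4150e+05
Then remove 9.1550e-04 M of C.
Step 3:
                   C          E
  I         0.005939     0.5206
  C       9.1017e-04 -6.0678e-04
  E          0.00685       0.52
  solve Keq expr → x = -3.0339e-04; check Q = 8.4150e+05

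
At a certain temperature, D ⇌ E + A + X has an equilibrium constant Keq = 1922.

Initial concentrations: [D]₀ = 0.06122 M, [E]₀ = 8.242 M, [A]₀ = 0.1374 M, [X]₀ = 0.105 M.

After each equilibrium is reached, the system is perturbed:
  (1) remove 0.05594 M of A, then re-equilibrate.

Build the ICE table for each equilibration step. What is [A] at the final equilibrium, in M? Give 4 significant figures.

Q₀ = 1.942 vs Keq = 1922 ⇒ Q<K, forward
Step 1:
                   D          E          A          X
  I          0.06122      8.242     0.1374      0.105
  C         -0.06108    0.06108    0.06108    0.06108
  E       1.4240e-04      8.303     0.1985     0.1661
  solve Keq expr → x = 0.06108; check Q = 1922
Then remove 0.05594 M of A.
Step 2:
                   D          E          A          X
  I       1.4240e-04      8.303     0.1425     0.1661
  C       -4.0081e-05 4.0081e-05 4.0081e-05 4.0081e-05
  E       1.0232e-04      8.303     0.1426     0.1661
  solve Keq expr → x = 4.0081e-05; check Q = 1922

[A]_eq = 0.1426 M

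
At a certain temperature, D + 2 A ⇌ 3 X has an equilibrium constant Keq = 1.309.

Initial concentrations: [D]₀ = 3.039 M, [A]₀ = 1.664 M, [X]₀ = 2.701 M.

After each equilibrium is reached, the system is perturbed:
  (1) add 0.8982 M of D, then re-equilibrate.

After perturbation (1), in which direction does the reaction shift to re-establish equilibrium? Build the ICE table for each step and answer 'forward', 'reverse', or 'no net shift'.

Direction: forward

Q₀ = 2.342 vs Keq = 1.309 ⇒ Q>K, reverse
Step 1:
                   D          A          X
  init         3.039      1.664      2.701
  Δ          0.09501       0.19     -0.285
  eq           3.134      1.854      2.416
  solve Keq expr → x = -0.09501; check Q = 1.309
Then add 0.8982 M of D.
Step 2:
                   D          A          X
  init         4.032      1.854      2.416
  Δ         -0.04139   -0.08277     0.1242
  eq           3.991      1.771       2.54
  solve Keq expr → x = 0.04139; check Q = 1.309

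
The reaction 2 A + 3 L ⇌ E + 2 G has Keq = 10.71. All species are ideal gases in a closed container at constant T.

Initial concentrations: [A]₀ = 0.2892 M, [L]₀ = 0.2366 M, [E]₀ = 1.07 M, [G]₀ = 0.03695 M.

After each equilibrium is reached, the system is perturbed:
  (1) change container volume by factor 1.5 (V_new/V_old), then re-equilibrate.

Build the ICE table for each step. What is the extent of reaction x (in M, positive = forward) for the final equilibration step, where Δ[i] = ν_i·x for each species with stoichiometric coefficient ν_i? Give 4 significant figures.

x = -0.00427 M

Q₀ = 1.319 vs Keq = 10.71 ⇒ Q<K, forward
Step 1:
                  A         L         E         G
  I          0.2892    0.2366      1.07   0.03695
  C        -0.03065  -0.04597   0.01532   0.03065
  E          0.2586    0.1906     1.085    0.0676
  solve Keq expr → x = 0.01532; check Q = 10.71
Then change container volume by factor 1.5 (V_new/V_old).
Step 2:
                  A         L         E         G
  I          0.1724    0.1271    0.7235   0.04507
  C         0.00854   0.01281  -0.00427  -0.00854
  E          0.1809    0.1399    0.7193   0.03653
  solve Keq expr → x = -0.00427; check Q = 10.71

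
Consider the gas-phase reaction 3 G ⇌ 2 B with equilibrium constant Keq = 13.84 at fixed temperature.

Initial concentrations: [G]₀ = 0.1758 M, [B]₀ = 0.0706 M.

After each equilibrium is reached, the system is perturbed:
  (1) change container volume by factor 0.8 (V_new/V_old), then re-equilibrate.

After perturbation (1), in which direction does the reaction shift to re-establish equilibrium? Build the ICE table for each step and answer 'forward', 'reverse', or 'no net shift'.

Q₀ = 0.9174 vs Keq = 13.84 ⇒ Q<K, forward
Step 1:
                  G         B
  Initial    0.1758    0.0706
  Change   -0.07437   0.04958
  Equil      0.1014    0.1202
  solve Keq expr → x = 0.02479; check Q = 13.84
Then change container volume by factor 0.8 (V_new/V_old).
Step 2:
                  G         B
  Initial    0.1268    0.1502
  Change   -0.00675    0.0045
  Equil        0.12    0.1547
  solve Keq expr → x = 0.00225; check Q = 13.84

Direction: forward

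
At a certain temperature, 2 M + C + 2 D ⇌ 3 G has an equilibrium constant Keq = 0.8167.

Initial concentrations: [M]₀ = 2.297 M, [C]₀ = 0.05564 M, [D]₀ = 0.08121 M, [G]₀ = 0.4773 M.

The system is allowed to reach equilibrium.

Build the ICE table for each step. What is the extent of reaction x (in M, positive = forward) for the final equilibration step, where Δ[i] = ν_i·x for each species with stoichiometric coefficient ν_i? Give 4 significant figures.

Q₀ = 56.16 vs Keq = 0.8167 ⇒ Q>K, reverse
Step 1:
                    M           C           D           G
  Initial       2.297     0.05564     0.08121      0.4773
  Change       0.1254     0.06269      0.1254     -0.1881
  Equil         2.422      0.1183      0.2066      0.2892
  solve Keq expr → x = -0.06269; check Q = 0.8167

x = -0.06269 M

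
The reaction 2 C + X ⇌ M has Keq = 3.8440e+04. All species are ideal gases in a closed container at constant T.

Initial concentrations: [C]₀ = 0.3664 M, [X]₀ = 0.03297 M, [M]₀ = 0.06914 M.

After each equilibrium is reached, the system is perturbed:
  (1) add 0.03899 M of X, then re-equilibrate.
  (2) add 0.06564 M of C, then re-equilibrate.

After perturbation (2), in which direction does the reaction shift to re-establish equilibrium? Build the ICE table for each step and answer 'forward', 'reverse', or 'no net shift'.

Q₀ = 15.62 vs Keq = 3.8440e+04 ⇒ Q<K, forward
Step 1:
                  C         X         M
  init       0.3664   0.03297   0.06914
  Δ        -0.06588  -0.03294   0.03294
  eq         0.3005 2.9405e-05    0.1021
  solve Keq expr → x = 0.03294; check Q = 3.8440e+04
Then add 0.03899 M of X.
Step 2:
                  C         X         M
  init       0.3005   0.03902    0.1021
  Δ        -0.07789  -0.03895   0.03895
  eq         0.2226 7.4021e-05     0.141
  solve Keq expr → x = 0.03895; check Q = 3.8440e+04
Then add 0.06564 M of C.
Step 3:
                  C         X         M
  init       0.2883 7.4021e-05     0.141
  Δ       -5.9689e-05 -2.9844e-05 2.9844e-05
  eq         0.2882 4.4177e-05    0.1411
  solve Keq expr → x = 2.9844e-05; check Q = 3.8440e+04

Direction: forward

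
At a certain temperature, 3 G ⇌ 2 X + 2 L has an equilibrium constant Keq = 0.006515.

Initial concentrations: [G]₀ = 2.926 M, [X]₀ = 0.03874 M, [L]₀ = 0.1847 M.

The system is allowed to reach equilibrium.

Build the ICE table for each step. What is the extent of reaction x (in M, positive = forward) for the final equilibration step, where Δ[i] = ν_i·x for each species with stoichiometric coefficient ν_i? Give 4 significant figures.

Q₀ = 2.0438e-06 vs Keq = 0.006515 ⇒ Q<K, forward
Step 1:
                  G         X         L
  I           2.926   0.03874    0.1847
  C         -0.6338    0.4225    0.4225
  E           2.292    0.4613    0.6072
  solve Keq expr → x = 0.2113; check Q = 0.006515

x = 0.2113 M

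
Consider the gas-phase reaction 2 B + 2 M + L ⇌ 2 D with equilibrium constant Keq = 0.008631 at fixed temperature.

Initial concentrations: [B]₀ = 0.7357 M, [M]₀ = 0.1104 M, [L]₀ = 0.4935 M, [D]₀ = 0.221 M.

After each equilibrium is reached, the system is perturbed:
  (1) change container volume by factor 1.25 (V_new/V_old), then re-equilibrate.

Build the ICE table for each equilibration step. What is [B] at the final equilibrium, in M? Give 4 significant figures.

[B]_eq = 0.7531 M

Q₀ = 15 vs Keq = 0.008631 ⇒ Q>K, reverse
Step 1:
                    B           M           L           D
  I            0.7357      0.1104      0.4935       0.221
  C            0.2002      0.2002      0.1001     -0.2002
  E            0.9359      0.3106      0.5936     0.02081
  solve Keq expr → x = -0.1001; check Q = 0.008631
Then change container volume by factor 1.25 (V_new/V_old).
Step 2:
                    B           M           L           D
  I            0.7487      0.2485      0.4749     0.01665
  C          0.004423    0.004423    0.002211   -0.004423
  E            0.7531      0.2529      0.4771     0.01222
  solve Keq expr → x = -0.002211; check Q = 0.008631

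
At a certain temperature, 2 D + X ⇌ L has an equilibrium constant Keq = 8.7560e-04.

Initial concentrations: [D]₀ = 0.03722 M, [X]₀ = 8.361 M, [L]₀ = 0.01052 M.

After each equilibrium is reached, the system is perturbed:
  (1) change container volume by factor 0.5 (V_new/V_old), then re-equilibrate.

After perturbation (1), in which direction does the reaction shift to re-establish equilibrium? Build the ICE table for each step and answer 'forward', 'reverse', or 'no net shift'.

Q₀ = 0.9082 vs Keq = 8.7560e-04 ⇒ Q>K, reverse
Step 1:
                  D         X         L
  Initial   0.03722     8.361   0.01052
  Change    0.02099    0.0105   -0.0105
  Equil     0.05821     8.371 2.4838e-05
  solve Keq expr → x = -0.0105; check Q = 8.7560e-04
Then change container volume by factor 0.5 (V_new/V_old).
Step 2:
                  D         X         L
  Initial    0.1164     16.74 4.9675e-05
  Change  -2.9603e-04 -1.4801e-04 1.4801e-04
  Equil      0.1161     16.74 1.9769e-04
  solve Keq expr → x = 1.4801e-04; check Q = 8.7560e-04

Direction: forward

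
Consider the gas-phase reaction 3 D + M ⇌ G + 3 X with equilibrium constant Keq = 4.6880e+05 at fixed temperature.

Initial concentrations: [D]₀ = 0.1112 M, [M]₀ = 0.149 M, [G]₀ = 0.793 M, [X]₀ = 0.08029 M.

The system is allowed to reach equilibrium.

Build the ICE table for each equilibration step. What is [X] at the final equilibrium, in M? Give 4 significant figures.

Q₀ = 2.003 vs Keq = 4.6880e+05 ⇒ Q<K, forward
Step 1:
                   D          M          G          X
  I           0.1112      0.149      0.793    0.08029
  C          -0.1065   -0.03551    0.03551     0.1065
  E         0.004665     0.1135     0.8285     0.1868
  solve Keq expr → x = 0.03551; check Q = 4.6880e+05

[X]_eq = 0.1868 M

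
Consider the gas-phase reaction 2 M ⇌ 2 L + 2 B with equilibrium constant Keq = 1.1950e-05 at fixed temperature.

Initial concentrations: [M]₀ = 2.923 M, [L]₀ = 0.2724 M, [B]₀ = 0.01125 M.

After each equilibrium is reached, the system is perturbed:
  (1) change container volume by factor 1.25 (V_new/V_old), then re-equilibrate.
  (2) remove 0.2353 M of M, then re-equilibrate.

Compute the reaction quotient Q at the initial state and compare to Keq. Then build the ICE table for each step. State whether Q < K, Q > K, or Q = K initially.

Q₀ = 1.0992e-06; Q < K (proceeds forward)

Q₀ = 1.0992e-06 vs Keq = 1.1950e-05 ⇒ Q<K, forward
Step 1:
                  M         L         B
  Initial     2.923    0.2724   0.01125
  Change   -0.02272   0.02272   0.02272
  Equil         2.9    0.2951   0.03397
  solve Keq expr → x = 0.01136; check Q = 1.1950e-05
Then change container volume by factor 1.25 (V_new/V_old).
Step 2:
                  M         L         B
  Initial      2.32    0.2361   0.02718
  Change  -0.005884  0.005884  0.005884
  Equil       2.314     0.242   0.03306
  solve Keq expr → x = 0.002942; check Q = 1.1950e-05
Then remove 0.2353 M of M.
Step 3:
                  M         L         B
  Initial     2.079     0.242   0.03306
  Change   0.002952 -0.002952 -0.002952
  Equil       2.082     0.239   0.03011
  solve Keq expr → x = -0.001476; check Q = 1.1950e-05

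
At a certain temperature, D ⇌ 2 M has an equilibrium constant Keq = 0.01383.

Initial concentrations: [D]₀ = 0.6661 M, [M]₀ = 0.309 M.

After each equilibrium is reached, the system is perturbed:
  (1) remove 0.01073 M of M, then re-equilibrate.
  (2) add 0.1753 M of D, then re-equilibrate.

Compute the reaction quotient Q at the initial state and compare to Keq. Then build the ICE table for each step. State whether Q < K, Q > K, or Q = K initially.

Q₀ = 0.1433; Q > K (proceeds reverse)

Q₀ = 0.1433 vs Keq = 0.01383 ⇒ Q>K, reverse
Step 1:
                    D           M
  init         0.6661       0.309
  Δ            0.1029     -0.2059
  eq            0.769      0.1031
  solve Keq expr → x = -0.1029; check Q = 0.01383
Then remove 0.01073 M of M.
Step 2:
                    D           M
  init          0.769      0.0924
  Δ         -0.005191     0.01038
  eq           0.7638      0.1028
  solve Keq expr → x = 0.005191; check Q = 0.01383
Then add 0.1753 M of D.
Step 3:
                    D           M
  init         0.9391      0.1028
  Δ         -0.005428     0.01086
  eq           0.9337      0.1136
  solve Keq expr → x = 0.005428; check Q = 0.01383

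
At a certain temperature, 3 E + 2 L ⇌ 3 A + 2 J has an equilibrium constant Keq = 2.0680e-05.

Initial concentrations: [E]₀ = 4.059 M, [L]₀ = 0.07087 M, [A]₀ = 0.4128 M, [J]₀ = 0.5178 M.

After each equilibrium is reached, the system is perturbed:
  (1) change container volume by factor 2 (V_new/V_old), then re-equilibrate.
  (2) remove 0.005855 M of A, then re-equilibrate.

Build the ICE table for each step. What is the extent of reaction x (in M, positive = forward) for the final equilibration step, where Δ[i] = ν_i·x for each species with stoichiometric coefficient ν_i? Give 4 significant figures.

Q₀ = 0.05615 vs Keq = 2.0680e-05 ⇒ Q>K, reverse
Step 1:
                  E         L         A         J
  Initial     4.059   0.07087    0.4128    0.5178
  Change     0.3039    0.2026   -0.3039   -0.2026
  Equil       4.363    0.2735    0.1089    0.3152
  solve Keq expr → x = -0.1013; check Q = 2.0680e-05
Then change container volume by factor 2 (V_new/V_old).
Step 2:
                  E         L         A         J
  Initial     2.181    0.1367   0.05446    0.1576
  Change          0         0         0         0
  Equil       2.181    0.1367   0.05446    0.1576
  solve Keq expr → x = 0; check Q = 2.0680e-05
Then remove 0.005855 M of A.
Step 3:
                  E         L         A         J
  Initial     2.181    0.1367   0.04861    0.1576
  Change  -0.004333 -0.002889  0.004333  0.002889
  Equil       2.177    0.1338   0.05294    0.1605
  solve Keq expr → x = 0.001444; check Q = 2.0680e-05

x = 0.001444 M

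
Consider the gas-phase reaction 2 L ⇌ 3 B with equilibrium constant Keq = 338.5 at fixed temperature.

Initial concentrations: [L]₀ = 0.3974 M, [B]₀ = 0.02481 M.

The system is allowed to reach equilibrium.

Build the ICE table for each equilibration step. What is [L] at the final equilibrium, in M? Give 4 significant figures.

Q₀ = 9.6700e-05 vs Keq = 338.5 ⇒ Q<K, forward
Step 1:
                   L          B
  I           0.3974    0.02481
  C          -0.3731     0.5597
  E          0.02429     0.5845
  solve Keq expr → x = 0.1866; check Q = 338.5

[L]_eq = 0.02429 M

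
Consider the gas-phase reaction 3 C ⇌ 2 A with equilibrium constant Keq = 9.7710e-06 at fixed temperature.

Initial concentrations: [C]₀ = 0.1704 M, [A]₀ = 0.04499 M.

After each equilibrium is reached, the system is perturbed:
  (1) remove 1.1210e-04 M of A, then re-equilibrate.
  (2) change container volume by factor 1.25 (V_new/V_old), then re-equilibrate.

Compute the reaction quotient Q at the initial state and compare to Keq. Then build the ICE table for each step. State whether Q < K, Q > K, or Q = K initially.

Q₀ = 0.4091; Q > K (proceeds reverse)

Q₀ = 0.4091 vs Keq = 9.7710e-06 ⇒ Q>K, reverse
Step 1:
                    C           A
  init         0.1704     0.04499
  Δ           0.06694    -0.04463
  eq           0.2373  3.6144e-04
  solve Keq expr → x = -0.02231; check Q = 9.7710e-06
Then remove 1.1210e-04 M of A.
Step 2:
                    C           A
  init         0.2373  2.4934e-04
  Δ       -1.6758e-04  1.1172e-04
  eq           0.2372  3.6106e-04
  solve Keq expr → x = 5.5859e-05; check Q = 9.7710e-06
Then change container volume by factor 1.25 (V_new/V_old).
Step 3:
                    C           A
  init         0.1897  2.8884e-04
  Δ        4.5601e-05 -3.0401e-05
  eq           0.1898  2.5844e-04
  solve Keq expr → x = -1.5200e-05; check Q = 9.7710e-06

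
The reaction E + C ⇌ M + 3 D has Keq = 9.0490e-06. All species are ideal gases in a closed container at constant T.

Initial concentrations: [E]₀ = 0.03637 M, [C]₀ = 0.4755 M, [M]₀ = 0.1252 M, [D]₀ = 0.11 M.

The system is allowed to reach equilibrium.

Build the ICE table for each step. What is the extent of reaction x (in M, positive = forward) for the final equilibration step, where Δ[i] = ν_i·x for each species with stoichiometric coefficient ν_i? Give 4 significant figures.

Q₀ = 0.009636 vs Keq = 9.0490e-06 ⇒ Q>K, reverse
Step 1:
                   E          C          M          D
  init       0.03637     0.4755     0.1252       0.11
  Δ          0.03168    0.03168   -0.03168   -0.09505
  eq         0.06805     0.5072    0.09352    0.01495
  solve Keq expr → x = -0.03168; check Q = 9.0490e-06

x = -0.03168 M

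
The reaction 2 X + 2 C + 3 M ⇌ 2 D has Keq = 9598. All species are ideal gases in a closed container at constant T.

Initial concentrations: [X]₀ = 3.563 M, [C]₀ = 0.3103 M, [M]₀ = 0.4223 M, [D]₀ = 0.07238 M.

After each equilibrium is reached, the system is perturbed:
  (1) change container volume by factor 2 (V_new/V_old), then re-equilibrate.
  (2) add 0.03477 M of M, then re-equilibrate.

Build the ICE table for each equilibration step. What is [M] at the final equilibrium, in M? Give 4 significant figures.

Q₀ = 0.05691 vs Keq = 9598 ⇒ Q<K, forward
Step 1:
                    X           C           M           D
  I             3.563      0.3103      0.4223     0.07238
  C           -0.2424     -0.2424     -0.3635      0.2424
  E             3.321     0.06794     0.05875      0.3147
  solve Keq expr → x = 0.1212; check Q = 9598
Then change container volume by factor 2 (V_new/V_old).
Step 2:
                    X           C           M           D
  I              1.66     0.03397     0.02938      0.1574
  C           0.02104     0.02104     0.03157    -0.02104
  E             1.681     0.05501     0.06094      0.1363
  solve Keq expr → x = -0.01052; check Q = 9598
Then add 0.03477 M of M.
Step 3:
                    X           C           M           D
  I             1.681     0.05501     0.09571      0.1363
  C          -0.01245    -0.01245    -0.01868     0.01245
  E             1.669     0.04256     0.07703      0.1488
  solve Keq expr → x = 0.006226; check Q = 9598

[M]_eq = 0.07703 M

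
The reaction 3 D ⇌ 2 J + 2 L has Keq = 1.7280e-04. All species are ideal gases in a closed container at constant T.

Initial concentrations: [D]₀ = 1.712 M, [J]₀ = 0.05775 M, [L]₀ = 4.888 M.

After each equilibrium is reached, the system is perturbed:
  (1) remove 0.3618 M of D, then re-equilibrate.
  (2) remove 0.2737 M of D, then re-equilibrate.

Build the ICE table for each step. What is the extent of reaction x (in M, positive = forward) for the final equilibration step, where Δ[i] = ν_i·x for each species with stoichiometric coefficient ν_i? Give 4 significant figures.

Q₀ = 0.01588 vs Keq = 1.7280e-04 ⇒ Q>K, reverse
Step 1:
                   D          J          L
  Initial      1.712    0.05775      4.888
  Change     0.07687   -0.05125   -0.05125
  Equil        1.789   0.006503      4.837
  solve Keq expr → x = -0.02562; check Q = 1.7280e-04
Then remove 0.3618 M of D.
Step 2:
                   D          J          L
  Initial      1.427   0.006503      4.837
  Change    0.002781  -0.001854  -0.001854
  Equil         1.43   0.004649      4.835
  solve Keq expr → x = -9.2700e-04; check Q = 1.7280e-04
Then remove 0.2737 M of D.
Step 3:
                   D          J          L
  Initial      1.156   0.004649      4.835
  Change    0.001889  -0.001259  -0.001259
  Equil        1.158   0.003389      4.834
  solve Keq expr → x = -6.2975e-04; check Q = 1.7280e-04

x = -6.2975e-04 M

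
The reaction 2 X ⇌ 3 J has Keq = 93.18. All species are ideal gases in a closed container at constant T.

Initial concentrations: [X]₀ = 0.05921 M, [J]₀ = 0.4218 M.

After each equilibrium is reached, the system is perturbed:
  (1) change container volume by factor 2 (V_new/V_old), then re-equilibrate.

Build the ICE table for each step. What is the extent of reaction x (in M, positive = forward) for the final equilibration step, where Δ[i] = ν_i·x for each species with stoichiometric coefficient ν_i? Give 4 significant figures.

Q₀ = 21.41 vs Keq = 93.18 ⇒ Q<K, forward
Step 1:
                  X         J
  init      0.05921    0.4218
  Δ         -0.0267   0.04004
  eq        0.03251    0.4618
  solve Keq expr → x = 0.01335; check Q = 93.18
Then change container volume by factor 2 (V_new/V_old).
Step 2:
                  X         J
  init      0.01626    0.2309
  Δ       -0.004279  0.006419
  eq        0.01198    0.2373
  solve Keq expr → x = 0.00214; check Q = 93.18

x = 0.00214 M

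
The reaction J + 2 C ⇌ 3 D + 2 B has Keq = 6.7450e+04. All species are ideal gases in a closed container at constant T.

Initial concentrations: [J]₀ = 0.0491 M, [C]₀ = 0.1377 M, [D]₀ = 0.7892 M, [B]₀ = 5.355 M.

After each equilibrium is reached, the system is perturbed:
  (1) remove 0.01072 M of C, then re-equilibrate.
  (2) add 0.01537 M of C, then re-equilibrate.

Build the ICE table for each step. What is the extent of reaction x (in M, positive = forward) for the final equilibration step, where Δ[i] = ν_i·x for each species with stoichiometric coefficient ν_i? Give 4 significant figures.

x = 0.003692 M

Q₀ = 1.5140e+04 vs Keq = 6.7450e+04 ⇒ Q<K, forward
Step 1:
                  J         C         D         B
  I          0.0491    0.1377    0.7892     5.355
  C        -0.02057  -0.04114   0.06171   0.04114
  E         0.02853   0.09656    0.8509     5.396
  solve Keq expr → x = 0.02057; check Q = 6.7450e+04
Then remove 0.01072 M of C.
Step 2:
                  J         C         D         B
  I         0.02853   0.08584    0.8509     5.396
  C        0.002611  0.005222 -0.007833 -0.005222
  E         0.03114   0.09106    0.8431     5.391
  solve Keq expr → x = -0.002611; check Q = 6.7450e+04
Then add 0.01537 M of C.
Step 3:
                  J         C         D         B
  I         0.03114    0.1064    0.8431     5.391
  C       -0.003692 -0.007385   0.01108  0.007385
  E         0.02745   0.09904    0.8542     5.398
  solve Keq expr → x = 0.003692; check Q = 6.7450e+04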